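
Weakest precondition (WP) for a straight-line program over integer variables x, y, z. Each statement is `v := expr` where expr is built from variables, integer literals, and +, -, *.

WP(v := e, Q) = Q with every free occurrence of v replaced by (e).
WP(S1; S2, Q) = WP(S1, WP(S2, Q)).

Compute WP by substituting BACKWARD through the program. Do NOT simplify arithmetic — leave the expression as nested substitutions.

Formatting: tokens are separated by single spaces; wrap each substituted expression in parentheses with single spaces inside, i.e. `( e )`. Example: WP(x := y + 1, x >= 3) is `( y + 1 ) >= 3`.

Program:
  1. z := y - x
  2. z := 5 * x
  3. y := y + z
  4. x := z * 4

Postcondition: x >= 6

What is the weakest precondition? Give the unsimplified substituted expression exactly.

post: x >= 6
stmt 4: x := z * 4  -- replace 1 occurrence(s) of x with (z * 4)
  => ( z * 4 ) >= 6
stmt 3: y := y + z  -- replace 0 occurrence(s) of y with (y + z)
  => ( z * 4 ) >= 6
stmt 2: z := 5 * x  -- replace 1 occurrence(s) of z with (5 * x)
  => ( ( 5 * x ) * 4 ) >= 6
stmt 1: z := y - x  -- replace 0 occurrence(s) of z with (y - x)
  => ( ( 5 * x ) * 4 ) >= 6

Answer: ( ( 5 * x ) * 4 ) >= 6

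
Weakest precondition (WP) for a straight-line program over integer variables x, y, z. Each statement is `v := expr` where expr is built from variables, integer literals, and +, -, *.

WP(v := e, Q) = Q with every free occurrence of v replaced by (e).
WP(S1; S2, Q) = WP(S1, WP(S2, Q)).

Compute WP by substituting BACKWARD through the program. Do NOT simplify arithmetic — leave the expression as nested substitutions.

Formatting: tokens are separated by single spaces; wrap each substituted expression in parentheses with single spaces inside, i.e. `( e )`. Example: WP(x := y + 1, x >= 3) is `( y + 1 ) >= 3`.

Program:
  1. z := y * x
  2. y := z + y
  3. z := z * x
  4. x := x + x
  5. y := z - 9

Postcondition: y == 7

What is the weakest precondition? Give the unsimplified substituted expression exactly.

post: y == 7
stmt 5: y := z - 9  -- replace 1 occurrence(s) of y with (z - 9)
  => ( z - 9 ) == 7
stmt 4: x := x + x  -- replace 0 occurrence(s) of x with (x + x)
  => ( z - 9 ) == 7
stmt 3: z := z * x  -- replace 1 occurrence(s) of z with (z * x)
  => ( ( z * x ) - 9 ) == 7
stmt 2: y := z + y  -- replace 0 occurrence(s) of y with (z + y)
  => ( ( z * x ) - 9 ) == 7
stmt 1: z := y * x  -- replace 1 occurrence(s) of z with (y * x)
  => ( ( ( y * x ) * x ) - 9 ) == 7

Answer: ( ( ( y * x ) * x ) - 9 ) == 7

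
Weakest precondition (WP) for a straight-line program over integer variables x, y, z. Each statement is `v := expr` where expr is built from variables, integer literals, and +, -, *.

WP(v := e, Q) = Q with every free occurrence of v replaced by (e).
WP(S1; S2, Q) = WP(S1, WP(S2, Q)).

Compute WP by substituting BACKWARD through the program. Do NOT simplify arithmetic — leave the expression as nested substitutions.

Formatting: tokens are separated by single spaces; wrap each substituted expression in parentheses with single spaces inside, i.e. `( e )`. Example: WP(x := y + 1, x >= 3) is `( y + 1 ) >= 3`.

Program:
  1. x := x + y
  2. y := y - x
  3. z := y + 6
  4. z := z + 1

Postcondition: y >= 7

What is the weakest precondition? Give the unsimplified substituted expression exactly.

Answer: ( y - ( x + y ) ) >= 7

Derivation:
post: y >= 7
stmt 4: z := z + 1  -- replace 0 occurrence(s) of z with (z + 1)
  => y >= 7
stmt 3: z := y + 6  -- replace 0 occurrence(s) of z with (y + 6)
  => y >= 7
stmt 2: y := y - x  -- replace 1 occurrence(s) of y with (y - x)
  => ( y - x ) >= 7
stmt 1: x := x + y  -- replace 1 occurrence(s) of x with (x + y)
  => ( y - ( x + y ) ) >= 7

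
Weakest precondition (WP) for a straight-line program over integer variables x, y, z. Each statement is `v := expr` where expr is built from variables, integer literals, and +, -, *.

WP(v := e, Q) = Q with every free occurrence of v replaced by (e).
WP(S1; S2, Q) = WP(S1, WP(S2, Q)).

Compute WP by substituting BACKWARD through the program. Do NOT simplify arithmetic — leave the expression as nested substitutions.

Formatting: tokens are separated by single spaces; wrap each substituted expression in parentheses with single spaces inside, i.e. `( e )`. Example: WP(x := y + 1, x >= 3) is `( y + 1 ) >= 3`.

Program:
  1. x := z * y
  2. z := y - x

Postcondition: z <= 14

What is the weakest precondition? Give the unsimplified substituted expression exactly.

post: z <= 14
stmt 2: z := y - x  -- replace 1 occurrence(s) of z with (y - x)
  => ( y - x ) <= 14
stmt 1: x := z * y  -- replace 1 occurrence(s) of x with (z * y)
  => ( y - ( z * y ) ) <= 14

Answer: ( y - ( z * y ) ) <= 14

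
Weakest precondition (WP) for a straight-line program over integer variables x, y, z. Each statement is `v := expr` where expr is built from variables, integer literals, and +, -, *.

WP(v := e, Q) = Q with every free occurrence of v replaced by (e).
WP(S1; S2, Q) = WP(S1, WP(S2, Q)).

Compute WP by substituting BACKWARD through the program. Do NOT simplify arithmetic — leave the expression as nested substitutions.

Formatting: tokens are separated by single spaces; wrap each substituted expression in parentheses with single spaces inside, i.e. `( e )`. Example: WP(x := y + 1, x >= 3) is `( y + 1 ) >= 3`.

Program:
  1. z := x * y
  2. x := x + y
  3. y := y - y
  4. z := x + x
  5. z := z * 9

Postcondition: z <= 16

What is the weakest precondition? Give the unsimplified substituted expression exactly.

post: z <= 16
stmt 5: z := z * 9  -- replace 1 occurrence(s) of z with (z * 9)
  => ( z * 9 ) <= 16
stmt 4: z := x + x  -- replace 1 occurrence(s) of z with (x + x)
  => ( ( x + x ) * 9 ) <= 16
stmt 3: y := y - y  -- replace 0 occurrence(s) of y with (y - y)
  => ( ( x + x ) * 9 ) <= 16
stmt 2: x := x + y  -- replace 2 occurrence(s) of x with (x + y)
  => ( ( ( x + y ) + ( x + y ) ) * 9 ) <= 16
stmt 1: z := x * y  -- replace 0 occurrence(s) of z with (x * y)
  => ( ( ( x + y ) + ( x + y ) ) * 9 ) <= 16

Answer: ( ( ( x + y ) + ( x + y ) ) * 9 ) <= 16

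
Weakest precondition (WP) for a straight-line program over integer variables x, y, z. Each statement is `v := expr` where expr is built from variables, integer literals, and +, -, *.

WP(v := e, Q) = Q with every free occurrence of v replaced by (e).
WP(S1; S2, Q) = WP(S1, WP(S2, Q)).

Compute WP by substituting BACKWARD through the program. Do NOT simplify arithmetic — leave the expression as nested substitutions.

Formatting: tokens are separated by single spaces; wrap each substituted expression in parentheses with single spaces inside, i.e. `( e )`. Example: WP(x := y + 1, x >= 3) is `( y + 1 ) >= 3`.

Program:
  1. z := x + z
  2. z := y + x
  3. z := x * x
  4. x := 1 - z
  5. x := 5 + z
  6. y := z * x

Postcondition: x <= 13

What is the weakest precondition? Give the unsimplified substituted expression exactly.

Answer: ( 5 + ( x * x ) ) <= 13

Derivation:
post: x <= 13
stmt 6: y := z * x  -- replace 0 occurrence(s) of y with (z * x)
  => x <= 13
stmt 5: x := 5 + z  -- replace 1 occurrence(s) of x with (5 + z)
  => ( 5 + z ) <= 13
stmt 4: x := 1 - z  -- replace 0 occurrence(s) of x with (1 - z)
  => ( 5 + z ) <= 13
stmt 3: z := x * x  -- replace 1 occurrence(s) of z with (x * x)
  => ( 5 + ( x * x ) ) <= 13
stmt 2: z := y + x  -- replace 0 occurrence(s) of z with (y + x)
  => ( 5 + ( x * x ) ) <= 13
stmt 1: z := x + z  -- replace 0 occurrence(s) of z with (x + z)
  => ( 5 + ( x * x ) ) <= 13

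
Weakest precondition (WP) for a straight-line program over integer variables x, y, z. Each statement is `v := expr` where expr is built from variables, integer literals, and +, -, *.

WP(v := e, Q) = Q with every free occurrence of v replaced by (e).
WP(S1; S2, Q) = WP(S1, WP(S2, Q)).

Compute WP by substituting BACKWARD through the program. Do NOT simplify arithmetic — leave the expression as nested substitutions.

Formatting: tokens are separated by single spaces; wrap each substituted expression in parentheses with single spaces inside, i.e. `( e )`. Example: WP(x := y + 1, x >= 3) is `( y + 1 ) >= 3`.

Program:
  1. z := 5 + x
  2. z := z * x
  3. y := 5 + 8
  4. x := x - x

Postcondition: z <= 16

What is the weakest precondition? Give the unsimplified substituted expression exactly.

Answer: ( ( 5 + x ) * x ) <= 16

Derivation:
post: z <= 16
stmt 4: x := x - x  -- replace 0 occurrence(s) of x with (x - x)
  => z <= 16
stmt 3: y := 5 + 8  -- replace 0 occurrence(s) of y with (5 + 8)
  => z <= 16
stmt 2: z := z * x  -- replace 1 occurrence(s) of z with (z * x)
  => ( z * x ) <= 16
stmt 1: z := 5 + x  -- replace 1 occurrence(s) of z with (5 + x)
  => ( ( 5 + x ) * x ) <= 16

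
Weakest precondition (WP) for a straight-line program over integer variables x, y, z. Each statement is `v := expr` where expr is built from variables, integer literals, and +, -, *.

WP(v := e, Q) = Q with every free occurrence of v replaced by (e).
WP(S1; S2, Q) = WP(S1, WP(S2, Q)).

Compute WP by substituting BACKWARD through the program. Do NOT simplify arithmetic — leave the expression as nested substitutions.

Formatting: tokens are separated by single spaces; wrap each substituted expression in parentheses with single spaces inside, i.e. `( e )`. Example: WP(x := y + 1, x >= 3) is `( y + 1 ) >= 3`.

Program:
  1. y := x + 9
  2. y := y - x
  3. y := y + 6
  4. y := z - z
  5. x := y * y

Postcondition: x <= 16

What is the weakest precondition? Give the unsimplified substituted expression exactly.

Answer: ( ( z - z ) * ( z - z ) ) <= 16

Derivation:
post: x <= 16
stmt 5: x := y * y  -- replace 1 occurrence(s) of x with (y * y)
  => ( y * y ) <= 16
stmt 4: y := z - z  -- replace 2 occurrence(s) of y with (z - z)
  => ( ( z - z ) * ( z - z ) ) <= 16
stmt 3: y := y + 6  -- replace 0 occurrence(s) of y with (y + 6)
  => ( ( z - z ) * ( z - z ) ) <= 16
stmt 2: y := y - x  -- replace 0 occurrence(s) of y with (y - x)
  => ( ( z - z ) * ( z - z ) ) <= 16
stmt 1: y := x + 9  -- replace 0 occurrence(s) of y with (x + 9)
  => ( ( z - z ) * ( z - z ) ) <= 16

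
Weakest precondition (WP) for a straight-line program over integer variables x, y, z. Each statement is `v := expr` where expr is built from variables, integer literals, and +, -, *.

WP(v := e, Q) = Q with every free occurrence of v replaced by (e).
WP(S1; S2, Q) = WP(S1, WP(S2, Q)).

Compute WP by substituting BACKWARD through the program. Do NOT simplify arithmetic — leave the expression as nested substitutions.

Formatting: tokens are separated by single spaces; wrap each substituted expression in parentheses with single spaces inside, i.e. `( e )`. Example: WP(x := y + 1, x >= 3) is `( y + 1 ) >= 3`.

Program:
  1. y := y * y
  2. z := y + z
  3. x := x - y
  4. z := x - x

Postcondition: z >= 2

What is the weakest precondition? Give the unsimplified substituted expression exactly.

post: z >= 2
stmt 4: z := x - x  -- replace 1 occurrence(s) of z with (x - x)
  => ( x - x ) >= 2
stmt 3: x := x - y  -- replace 2 occurrence(s) of x with (x - y)
  => ( ( x - y ) - ( x - y ) ) >= 2
stmt 2: z := y + z  -- replace 0 occurrence(s) of z with (y + z)
  => ( ( x - y ) - ( x - y ) ) >= 2
stmt 1: y := y * y  -- replace 2 occurrence(s) of y with (y * y)
  => ( ( x - ( y * y ) ) - ( x - ( y * y ) ) ) >= 2

Answer: ( ( x - ( y * y ) ) - ( x - ( y * y ) ) ) >= 2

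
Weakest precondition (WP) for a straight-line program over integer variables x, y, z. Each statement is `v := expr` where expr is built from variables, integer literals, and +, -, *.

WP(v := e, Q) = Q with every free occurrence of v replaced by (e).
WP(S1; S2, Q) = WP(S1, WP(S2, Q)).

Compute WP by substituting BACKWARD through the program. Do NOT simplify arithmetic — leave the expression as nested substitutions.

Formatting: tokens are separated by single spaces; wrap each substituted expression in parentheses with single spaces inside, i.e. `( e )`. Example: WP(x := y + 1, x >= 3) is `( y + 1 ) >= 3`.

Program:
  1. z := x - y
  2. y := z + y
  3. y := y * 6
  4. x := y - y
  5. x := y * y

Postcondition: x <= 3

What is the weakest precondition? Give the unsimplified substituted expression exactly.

post: x <= 3
stmt 5: x := y * y  -- replace 1 occurrence(s) of x with (y * y)
  => ( y * y ) <= 3
stmt 4: x := y - y  -- replace 0 occurrence(s) of x with (y - y)
  => ( y * y ) <= 3
stmt 3: y := y * 6  -- replace 2 occurrence(s) of y with (y * 6)
  => ( ( y * 6 ) * ( y * 6 ) ) <= 3
stmt 2: y := z + y  -- replace 2 occurrence(s) of y with (z + y)
  => ( ( ( z + y ) * 6 ) * ( ( z + y ) * 6 ) ) <= 3
stmt 1: z := x - y  -- replace 2 occurrence(s) of z with (x - y)
  => ( ( ( ( x - y ) + y ) * 6 ) * ( ( ( x - y ) + y ) * 6 ) ) <= 3

Answer: ( ( ( ( x - y ) + y ) * 6 ) * ( ( ( x - y ) + y ) * 6 ) ) <= 3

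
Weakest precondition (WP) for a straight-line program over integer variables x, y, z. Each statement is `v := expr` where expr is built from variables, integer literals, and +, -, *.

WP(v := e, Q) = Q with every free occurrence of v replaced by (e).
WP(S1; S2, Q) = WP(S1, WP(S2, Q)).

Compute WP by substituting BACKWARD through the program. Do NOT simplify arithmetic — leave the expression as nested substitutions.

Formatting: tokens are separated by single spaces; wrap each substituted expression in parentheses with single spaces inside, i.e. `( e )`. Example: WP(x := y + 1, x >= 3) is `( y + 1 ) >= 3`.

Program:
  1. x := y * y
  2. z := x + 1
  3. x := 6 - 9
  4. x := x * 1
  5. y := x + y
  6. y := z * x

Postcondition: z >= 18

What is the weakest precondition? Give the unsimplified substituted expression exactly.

Answer: ( ( y * y ) + 1 ) >= 18

Derivation:
post: z >= 18
stmt 6: y := z * x  -- replace 0 occurrence(s) of y with (z * x)
  => z >= 18
stmt 5: y := x + y  -- replace 0 occurrence(s) of y with (x + y)
  => z >= 18
stmt 4: x := x * 1  -- replace 0 occurrence(s) of x with (x * 1)
  => z >= 18
stmt 3: x := 6 - 9  -- replace 0 occurrence(s) of x with (6 - 9)
  => z >= 18
stmt 2: z := x + 1  -- replace 1 occurrence(s) of z with (x + 1)
  => ( x + 1 ) >= 18
stmt 1: x := y * y  -- replace 1 occurrence(s) of x with (y * y)
  => ( ( y * y ) + 1 ) >= 18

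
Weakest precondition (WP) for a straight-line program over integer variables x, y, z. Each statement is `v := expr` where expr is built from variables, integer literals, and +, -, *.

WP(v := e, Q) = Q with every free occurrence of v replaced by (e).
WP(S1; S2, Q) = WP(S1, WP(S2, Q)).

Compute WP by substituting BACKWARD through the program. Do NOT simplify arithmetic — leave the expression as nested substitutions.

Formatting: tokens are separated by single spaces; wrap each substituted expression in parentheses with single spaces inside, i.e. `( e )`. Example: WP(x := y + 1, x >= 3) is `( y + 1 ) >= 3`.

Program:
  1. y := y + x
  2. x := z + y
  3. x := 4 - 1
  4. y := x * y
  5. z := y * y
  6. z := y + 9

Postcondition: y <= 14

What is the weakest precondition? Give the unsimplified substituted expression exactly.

post: y <= 14
stmt 6: z := y + 9  -- replace 0 occurrence(s) of z with (y + 9)
  => y <= 14
stmt 5: z := y * y  -- replace 0 occurrence(s) of z with (y * y)
  => y <= 14
stmt 4: y := x * y  -- replace 1 occurrence(s) of y with (x * y)
  => ( x * y ) <= 14
stmt 3: x := 4 - 1  -- replace 1 occurrence(s) of x with (4 - 1)
  => ( ( 4 - 1 ) * y ) <= 14
stmt 2: x := z + y  -- replace 0 occurrence(s) of x with (z + y)
  => ( ( 4 - 1 ) * y ) <= 14
stmt 1: y := y + x  -- replace 1 occurrence(s) of y with (y + x)
  => ( ( 4 - 1 ) * ( y + x ) ) <= 14

Answer: ( ( 4 - 1 ) * ( y + x ) ) <= 14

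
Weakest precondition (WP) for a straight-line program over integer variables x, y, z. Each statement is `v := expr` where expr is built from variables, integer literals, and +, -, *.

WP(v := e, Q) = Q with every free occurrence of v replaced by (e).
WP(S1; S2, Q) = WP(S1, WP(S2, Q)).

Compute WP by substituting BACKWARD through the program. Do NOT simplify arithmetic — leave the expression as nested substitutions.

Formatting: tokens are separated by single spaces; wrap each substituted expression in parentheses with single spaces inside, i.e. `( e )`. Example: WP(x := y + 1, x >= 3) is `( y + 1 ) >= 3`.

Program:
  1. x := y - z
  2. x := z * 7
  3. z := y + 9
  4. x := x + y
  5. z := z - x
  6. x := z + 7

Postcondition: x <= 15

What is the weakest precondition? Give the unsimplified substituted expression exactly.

post: x <= 15
stmt 6: x := z + 7  -- replace 1 occurrence(s) of x with (z + 7)
  => ( z + 7 ) <= 15
stmt 5: z := z - x  -- replace 1 occurrence(s) of z with (z - x)
  => ( ( z - x ) + 7 ) <= 15
stmt 4: x := x + y  -- replace 1 occurrence(s) of x with (x + y)
  => ( ( z - ( x + y ) ) + 7 ) <= 15
stmt 3: z := y + 9  -- replace 1 occurrence(s) of z with (y + 9)
  => ( ( ( y + 9 ) - ( x + y ) ) + 7 ) <= 15
stmt 2: x := z * 7  -- replace 1 occurrence(s) of x with (z * 7)
  => ( ( ( y + 9 ) - ( ( z * 7 ) + y ) ) + 7 ) <= 15
stmt 1: x := y - z  -- replace 0 occurrence(s) of x with (y - z)
  => ( ( ( y + 9 ) - ( ( z * 7 ) + y ) ) + 7 ) <= 15

Answer: ( ( ( y + 9 ) - ( ( z * 7 ) + y ) ) + 7 ) <= 15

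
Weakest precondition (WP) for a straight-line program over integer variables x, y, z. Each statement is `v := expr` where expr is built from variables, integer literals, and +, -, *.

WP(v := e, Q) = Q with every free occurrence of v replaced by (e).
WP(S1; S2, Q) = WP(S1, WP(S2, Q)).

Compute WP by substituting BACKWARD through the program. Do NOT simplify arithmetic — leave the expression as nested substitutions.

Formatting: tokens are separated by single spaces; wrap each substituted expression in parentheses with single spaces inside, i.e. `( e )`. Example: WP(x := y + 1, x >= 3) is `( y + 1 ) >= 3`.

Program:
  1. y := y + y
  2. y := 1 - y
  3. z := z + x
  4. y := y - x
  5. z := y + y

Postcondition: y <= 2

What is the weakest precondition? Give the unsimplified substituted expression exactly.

post: y <= 2
stmt 5: z := y + y  -- replace 0 occurrence(s) of z with (y + y)
  => y <= 2
stmt 4: y := y - x  -- replace 1 occurrence(s) of y with (y - x)
  => ( y - x ) <= 2
stmt 3: z := z + x  -- replace 0 occurrence(s) of z with (z + x)
  => ( y - x ) <= 2
stmt 2: y := 1 - y  -- replace 1 occurrence(s) of y with (1 - y)
  => ( ( 1 - y ) - x ) <= 2
stmt 1: y := y + y  -- replace 1 occurrence(s) of y with (y + y)
  => ( ( 1 - ( y + y ) ) - x ) <= 2

Answer: ( ( 1 - ( y + y ) ) - x ) <= 2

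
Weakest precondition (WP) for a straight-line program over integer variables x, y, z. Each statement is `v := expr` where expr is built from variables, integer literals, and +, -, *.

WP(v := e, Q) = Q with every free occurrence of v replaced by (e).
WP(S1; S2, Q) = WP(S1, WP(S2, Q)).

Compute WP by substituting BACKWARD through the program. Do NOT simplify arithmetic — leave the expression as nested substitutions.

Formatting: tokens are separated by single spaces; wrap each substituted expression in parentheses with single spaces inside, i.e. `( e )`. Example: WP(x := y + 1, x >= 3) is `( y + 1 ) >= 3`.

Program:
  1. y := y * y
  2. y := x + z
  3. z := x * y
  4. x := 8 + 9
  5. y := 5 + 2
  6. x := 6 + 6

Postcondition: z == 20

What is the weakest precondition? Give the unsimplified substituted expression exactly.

post: z == 20
stmt 6: x := 6 + 6  -- replace 0 occurrence(s) of x with (6 + 6)
  => z == 20
stmt 5: y := 5 + 2  -- replace 0 occurrence(s) of y with (5 + 2)
  => z == 20
stmt 4: x := 8 + 9  -- replace 0 occurrence(s) of x with (8 + 9)
  => z == 20
stmt 3: z := x * y  -- replace 1 occurrence(s) of z with (x * y)
  => ( x * y ) == 20
stmt 2: y := x + z  -- replace 1 occurrence(s) of y with (x + z)
  => ( x * ( x + z ) ) == 20
stmt 1: y := y * y  -- replace 0 occurrence(s) of y with (y * y)
  => ( x * ( x + z ) ) == 20

Answer: ( x * ( x + z ) ) == 20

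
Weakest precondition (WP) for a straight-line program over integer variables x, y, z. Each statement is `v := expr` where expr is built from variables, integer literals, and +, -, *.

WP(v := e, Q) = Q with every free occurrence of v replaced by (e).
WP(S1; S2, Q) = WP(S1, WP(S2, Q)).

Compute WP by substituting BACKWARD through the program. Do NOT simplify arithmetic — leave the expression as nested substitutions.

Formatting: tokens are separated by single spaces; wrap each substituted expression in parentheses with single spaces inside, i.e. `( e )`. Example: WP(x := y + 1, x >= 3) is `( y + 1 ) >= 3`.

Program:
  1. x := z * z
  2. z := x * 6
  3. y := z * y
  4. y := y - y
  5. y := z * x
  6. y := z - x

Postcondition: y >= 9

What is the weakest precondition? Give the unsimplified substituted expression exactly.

Answer: ( ( ( z * z ) * 6 ) - ( z * z ) ) >= 9

Derivation:
post: y >= 9
stmt 6: y := z - x  -- replace 1 occurrence(s) of y with (z - x)
  => ( z - x ) >= 9
stmt 5: y := z * x  -- replace 0 occurrence(s) of y with (z * x)
  => ( z - x ) >= 9
stmt 4: y := y - y  -- replace 0 occurrence(s) of y with (y - y)
  => ( z - x ) >= 9
stmt 3: y := z * y  -- replace 0 occurrence(s) of y with (z * y)
  => ( z - x ) >= 9
stmt 2: z := x * 6  -- replace 1 occurrence(s) of z with (x * 6)
  => ( ( x * 6 ) - x ) >= 9
stmt 1: x := z * z  -- replace 2 occurrence(s) of x with (z * z)
  => ( ( ( z * z ) * 6 ) - ( z * z ) ) >= 9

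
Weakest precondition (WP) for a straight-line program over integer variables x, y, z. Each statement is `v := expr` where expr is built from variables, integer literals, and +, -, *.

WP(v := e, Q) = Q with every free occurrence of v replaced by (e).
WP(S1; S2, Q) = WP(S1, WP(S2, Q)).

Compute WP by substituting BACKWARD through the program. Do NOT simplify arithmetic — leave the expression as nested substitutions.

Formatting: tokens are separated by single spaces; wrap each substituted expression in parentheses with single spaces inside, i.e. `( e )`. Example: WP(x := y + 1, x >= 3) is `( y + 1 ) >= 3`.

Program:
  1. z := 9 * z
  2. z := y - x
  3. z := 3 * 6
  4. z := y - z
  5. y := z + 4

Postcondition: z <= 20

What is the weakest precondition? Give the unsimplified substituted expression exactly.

Answer: ( y - ( 3 * 6 ) ) <= 20

Derivation:
post: z <= 20
stmt 5: y := z + 4  -- replace 0 occurrence(s) of y with (z + 4)
  => z <= 20
stmt 4: z := y - z  -- replace 1 occurrence(s) of z with (y - z)
  => ( y - z ) <= 20
stmt 3: z := 3 * 6  -- replace 1 occurrence(s) of z with (3 * 6)
  => ( y - ( 3 * 6 ) ) <= 20
stmt 2: z := y - x  -- replace 0 occurrence(s) of z with (y - x)
  => ( y - ( 3 * 6 ) ) <= 20
stmt 1: z := 9 * z  -- replace 0 occurrence(s) of z with (9 * z)
  => ( y - ( 3 * 6 ) ) <= 20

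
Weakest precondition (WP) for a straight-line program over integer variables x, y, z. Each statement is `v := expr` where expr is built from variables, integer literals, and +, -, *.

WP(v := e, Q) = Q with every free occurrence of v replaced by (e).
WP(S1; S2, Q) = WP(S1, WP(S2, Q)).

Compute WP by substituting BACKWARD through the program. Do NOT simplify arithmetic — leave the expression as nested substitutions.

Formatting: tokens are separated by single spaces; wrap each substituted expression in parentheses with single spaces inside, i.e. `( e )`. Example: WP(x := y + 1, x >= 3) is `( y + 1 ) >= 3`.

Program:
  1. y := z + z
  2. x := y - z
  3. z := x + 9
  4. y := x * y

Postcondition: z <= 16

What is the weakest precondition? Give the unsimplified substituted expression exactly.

Answer: ( ( ( z + z ) - z ) + 9 ) <= 16

Derivation:
post: z <= 16
stmt 4: y := x * y  -- replace 0 occurrence(s) of y with (x * y)
  => z <= 16
stmt 3: z := x + 9  -- replace 1 occurrence(s) of z with (x + 9)
  => ( x + 9 ) <= 16
stmt 2: x := y - z  -- replace 1 occurrence(s) of x with (y - z)
  => ( ( y - z ) + 9 ) <= 16
stmt 1: y := z + z  -- replace 1 occurrence(s) of y with (z + z)
  => ( ( ( z + z ) - z ) + 9 ) <= 16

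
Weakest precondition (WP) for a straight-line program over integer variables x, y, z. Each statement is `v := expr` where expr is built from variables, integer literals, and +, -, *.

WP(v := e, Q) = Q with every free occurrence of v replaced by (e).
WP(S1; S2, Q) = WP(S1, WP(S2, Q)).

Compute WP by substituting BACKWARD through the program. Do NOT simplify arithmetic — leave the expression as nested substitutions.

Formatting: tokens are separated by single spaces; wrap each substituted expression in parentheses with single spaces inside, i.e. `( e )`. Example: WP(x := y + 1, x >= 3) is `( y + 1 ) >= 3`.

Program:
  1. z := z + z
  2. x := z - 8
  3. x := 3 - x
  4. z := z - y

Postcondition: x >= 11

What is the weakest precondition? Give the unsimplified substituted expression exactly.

post: x >= 11
stmt 4: z := z - y  -- replace 0 occurrence(s) of z with (z - y)
  => x >= 11
stmt 3: x := 3 - x  -- replace 1 occurrence(s) of x with (3 - x)
  => ( 3 - x ) >= 11
stmt 2: x := z - 8  -- replace 1 occurrence(s) of x with (z - 8)
  => ( 3 - ( z - 8 ) ) >= 11
stmt 1: z := z + z  -- replace 1 occurrence(s) of z with (z + z)
  => ( 3 - ( ( z + z ) - 8 ) ) >= 11

Answer: ( 3 - ( ( z + z ) - 8 ) ) >= 11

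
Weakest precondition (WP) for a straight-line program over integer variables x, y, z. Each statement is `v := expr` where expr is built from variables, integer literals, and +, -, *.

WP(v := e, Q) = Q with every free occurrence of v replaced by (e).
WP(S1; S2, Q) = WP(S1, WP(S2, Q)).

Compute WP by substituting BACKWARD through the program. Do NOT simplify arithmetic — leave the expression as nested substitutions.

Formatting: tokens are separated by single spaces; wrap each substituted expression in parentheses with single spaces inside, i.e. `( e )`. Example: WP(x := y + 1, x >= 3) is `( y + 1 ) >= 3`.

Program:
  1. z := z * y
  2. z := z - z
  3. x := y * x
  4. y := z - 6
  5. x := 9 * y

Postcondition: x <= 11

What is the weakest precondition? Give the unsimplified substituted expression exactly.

post: x <= 11
stmt 5: x := 9 * y  -- replace 1 occurrence(s) of x with (9 * y)
  => ( 9 * y ) <= 11
stmt 4: y := z - 6  -- replace 1 occurrence(s) of y with (z - 6)
  => ( 9 * ( z - 6 ) ) <= 11
stmt 3: x := y * x  -- replace 0 occurrence(s) of x with (y * x)
  => ( 9 * ( z - 6 ) ) <= 11
stmt 2: z := z - z  -- replace 1 occurrence(s) of z with (z - z)
  => ( 9 * ( ( z - z ) - 6 ) ) <= 11
stmt 1: z := z * y  -- replace 2 occurrence(s) of z with (z * y)
  => ( 9 * ( ( ( z * y ) - ( z * y ) ) - 6 ) ) <= 11

Answer: ( 9 * ( ( ( z * y ) - ( z * y ) ) - 6 ) ) <= 11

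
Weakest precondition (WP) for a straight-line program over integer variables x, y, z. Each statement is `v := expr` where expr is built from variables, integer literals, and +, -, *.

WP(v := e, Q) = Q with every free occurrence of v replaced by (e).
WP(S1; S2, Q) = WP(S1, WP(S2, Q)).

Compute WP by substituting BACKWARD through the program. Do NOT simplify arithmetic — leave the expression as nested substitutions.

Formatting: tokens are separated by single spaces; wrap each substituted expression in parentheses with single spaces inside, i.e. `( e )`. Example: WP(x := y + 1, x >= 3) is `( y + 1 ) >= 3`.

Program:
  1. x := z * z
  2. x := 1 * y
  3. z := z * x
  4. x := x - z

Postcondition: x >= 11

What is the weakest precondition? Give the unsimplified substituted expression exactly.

Answer: ( ( 1 * y ) - ( z * ( 1 * y ) ) ) >= 11

Derivation:
post: x >= 11
stmt 4: x := x - z  -- replace 1 occurrence(s) of x with (x - z)
  => ( x - z ) >= 11
stmt 3: z := z * x  -- replace 1 occurrence(s) of z with (z * x)
  => ( x - ( z * x ) ) >= 11
stmt 2: x := 1 * y  -- replace 2 occurrence(s) of x with (1 * y)
  => ( ( 1 * y ) - ( z * ( 1 * y ) ) ) >= 11
stmt 1: x := z * z  -- replace 0 occurrence(s) of x with (z * z)
  => ( ( 1 * y ) - ( z * ( 1 * y ) ) ) >= 11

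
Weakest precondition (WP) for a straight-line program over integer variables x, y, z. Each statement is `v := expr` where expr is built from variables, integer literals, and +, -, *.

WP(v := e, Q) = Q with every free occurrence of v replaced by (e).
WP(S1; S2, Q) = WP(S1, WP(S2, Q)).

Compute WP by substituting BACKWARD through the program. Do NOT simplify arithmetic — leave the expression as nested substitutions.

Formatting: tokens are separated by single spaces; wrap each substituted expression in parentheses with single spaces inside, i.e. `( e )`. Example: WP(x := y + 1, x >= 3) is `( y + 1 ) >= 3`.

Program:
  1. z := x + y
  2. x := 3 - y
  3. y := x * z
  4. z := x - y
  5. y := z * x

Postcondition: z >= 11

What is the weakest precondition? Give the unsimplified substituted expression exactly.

Answer: ( ( 3 - y ) - ( ( 3 - y ) * ( x + y ) ) ) >= 11

Derivation:
post: z >= 11
stmt 5: y := z * x  -- replace 0 occurrence(s) of y with (z * x)
  => z >= 11
stmt 4: z := x - y  -- replace 1 occurrence(s) of z with (x - y)
  => ( x - y ) >= 11
stmt 3: y := x * z  -- replace 1 occurrence(s) of y with (x * z)
  => ( x - ( x * z ) ) >= 11
stmt 2: x := 3 - y  -- replace 2 occurrence(s) of x with (3 - y)
  => ( ( 3 - y ) - ( ( 3 - y ) * z ) ) >= 11
stmt 1: z := x + y  -- replace 1 occurrence(s) of z with (x + y)
  => ( ( 3 - y ) - ( ( 3 - y ) * ( x + y ) ) ) >= 11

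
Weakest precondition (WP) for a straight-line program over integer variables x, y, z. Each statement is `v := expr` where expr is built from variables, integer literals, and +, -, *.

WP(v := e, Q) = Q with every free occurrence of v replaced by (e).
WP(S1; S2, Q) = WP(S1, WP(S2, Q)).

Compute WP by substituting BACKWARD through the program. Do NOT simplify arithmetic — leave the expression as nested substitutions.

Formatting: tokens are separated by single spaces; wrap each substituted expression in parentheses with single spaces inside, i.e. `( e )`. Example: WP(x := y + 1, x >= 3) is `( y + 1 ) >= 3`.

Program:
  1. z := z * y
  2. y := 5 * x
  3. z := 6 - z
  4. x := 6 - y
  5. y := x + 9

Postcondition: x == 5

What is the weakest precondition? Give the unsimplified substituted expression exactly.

Answer: ( 6 - ( 5 * x ) ) == 5

Derivation:
post: x == 5
stmt 5: y := x + 9  -- replace 0 occurrence(s) of y with (x + 9)
  => x == 5
stmt 4: x := 6 - y  -- replace 1 occurrence(s) of x with (6 - y)
  => ( 6 - y ) == 5
stmt 3: z := 6 - z  -- replace 0 occurrence(s) of z with (6 - z)
  => ( 6 - y ) == 5
stmt 2: y := 5 * x  -- replace 1 occurrence(s) of y with (5 * x)
  => ( 6 - ( 5 * x ) ) == 5
stmt 1: z := z * y  -- replace 0 occurrence(s) of z with (z * y)
  => ( 6 - ( 5 * x ) ) == 5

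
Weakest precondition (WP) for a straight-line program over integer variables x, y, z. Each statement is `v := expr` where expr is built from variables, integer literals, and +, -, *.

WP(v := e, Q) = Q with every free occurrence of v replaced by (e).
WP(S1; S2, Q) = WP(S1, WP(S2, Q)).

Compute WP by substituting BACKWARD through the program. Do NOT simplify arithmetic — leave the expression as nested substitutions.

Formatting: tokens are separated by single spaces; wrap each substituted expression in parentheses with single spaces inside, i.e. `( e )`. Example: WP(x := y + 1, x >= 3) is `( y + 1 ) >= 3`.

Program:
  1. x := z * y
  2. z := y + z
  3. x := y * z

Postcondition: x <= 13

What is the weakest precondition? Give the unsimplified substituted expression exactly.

post: x <= 13
stmt 3: x := y * z  -- replace 1 occurrence(s) of x with (y * z)
  => ( y * z ) <= 13
stmt 2: z := y + z  -- replace 1 occurrence(s) of z with (y + z)
  => ( y * ( y + z ) ) <= 13
stmt 1: x := z * y  -- replace 0 occurrence(s) of x with (z * y)
  => ( y * ( y + z ) ) <= 13

Answer: ( y * ( y + z ) ) <= 13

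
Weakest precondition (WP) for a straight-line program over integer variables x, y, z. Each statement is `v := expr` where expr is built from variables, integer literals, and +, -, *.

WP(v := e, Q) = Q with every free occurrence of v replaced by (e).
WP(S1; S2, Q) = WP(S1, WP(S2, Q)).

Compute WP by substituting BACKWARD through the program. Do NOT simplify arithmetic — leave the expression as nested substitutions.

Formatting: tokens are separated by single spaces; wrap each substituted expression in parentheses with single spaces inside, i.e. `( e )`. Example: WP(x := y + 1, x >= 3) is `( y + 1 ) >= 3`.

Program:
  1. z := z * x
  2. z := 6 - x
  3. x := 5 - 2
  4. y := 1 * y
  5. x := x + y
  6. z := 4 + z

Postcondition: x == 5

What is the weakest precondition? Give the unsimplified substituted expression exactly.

Answer: ( ( 5 - 2 ) + ( 1 * y ) ) == 5

Derivation:
post: x == 5
stmt 6: z := 4 + z  -- replace 0 occurrence(s) of z with (4 + z)
  => x == 5
stmt 5: x := x + y  -- replace 1 occurrence(s) of x with (x + y)
  => ( x + y ) == 5
stmt 4: y := 1 * y  -- replace 1 occurrence(s) of y with (1 * y)
  => ( x + ( 1 * y ) ) == 5
stmt 3: x := 5 - 2  -- replace 1 occurrence(s) of x with (5 - 2)
  => ( ( 5 - 2 ) + ( 1 * y ) ) == 5
stmt 2: z := 6 - x  -- replace 0 occurrence(s) of z with (6 - x)
  => ( ( 5 - 2 ) + ( 1 * y ) ) == 5
stmt 1: z := z * x  -- replace 0 occurrence(s) of z with (z * x)
  => ( ( 5 - 2 ) + ( 1 * y ) ) == 5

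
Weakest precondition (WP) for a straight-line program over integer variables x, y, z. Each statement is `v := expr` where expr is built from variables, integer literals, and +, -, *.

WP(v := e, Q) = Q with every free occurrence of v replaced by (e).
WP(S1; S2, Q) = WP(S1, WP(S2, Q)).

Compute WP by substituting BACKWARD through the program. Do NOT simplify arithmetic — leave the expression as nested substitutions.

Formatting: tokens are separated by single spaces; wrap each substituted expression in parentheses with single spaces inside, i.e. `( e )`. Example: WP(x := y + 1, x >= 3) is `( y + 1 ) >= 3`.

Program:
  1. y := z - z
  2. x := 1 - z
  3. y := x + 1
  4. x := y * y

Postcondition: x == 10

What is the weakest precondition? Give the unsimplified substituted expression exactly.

post: x == 10
stmt 4: x := y * y  -- replace 1 occurrence(s) of x with (y * y)
  => ( y * y ) == 10
stmt 3: y := x + 1  -- replace 2 occurrence(s) of y with (x + 1)
  => ( ( x + 1 ) * ( x + 1 ) ) == 10
stmt 2: x := 1 - z  -- replace 2 occurrence(s) of x with (1 - z)
  => ( ( ( 1 - z ) + 1 ) * ( ( 1 - z ) + 1 ) ) == 10
stmt 1: y := z - z  -- replace 0 occurrence(s) of y with (z - z)
  => ( ( ( 1 - z ) + 1 ) * ( ( 1 - z ) + 1 ) ) == 10

Answer: ( ( ( 1 - z ) + 1 ) * ( ( 1 - z ) + 1 ) ) == 10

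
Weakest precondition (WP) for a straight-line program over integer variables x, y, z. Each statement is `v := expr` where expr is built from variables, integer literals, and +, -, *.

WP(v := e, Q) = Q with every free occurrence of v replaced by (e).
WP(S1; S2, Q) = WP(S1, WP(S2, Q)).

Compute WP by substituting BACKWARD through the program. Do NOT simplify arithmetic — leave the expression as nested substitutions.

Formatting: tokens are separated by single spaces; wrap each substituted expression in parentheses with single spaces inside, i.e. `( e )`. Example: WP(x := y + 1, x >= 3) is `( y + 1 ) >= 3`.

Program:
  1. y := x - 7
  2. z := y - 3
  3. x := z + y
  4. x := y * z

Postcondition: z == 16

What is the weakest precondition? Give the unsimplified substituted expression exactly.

Answer: ( ( x - 7 ) - 3 ) == 16

Derivation:
post: z == 16
stmt 4: x := y * z  -- replace 0 occurrence(s) of x with (y * z)
  => z == 16
stmt 3: x := z + y  -- replace 0 occurrence(s) of x with (z + y)
  => z == 16
stmt 2: z := y - 3  -- replace 1 occurrence(s) of z with (y - 3)
  => ( y - 3 ) == 16
stmt 1: y := x - 7  -- replace 1 occurrence(s) of y with (x - 7)
  => ( ( x - 7 ) - 3 ) == 16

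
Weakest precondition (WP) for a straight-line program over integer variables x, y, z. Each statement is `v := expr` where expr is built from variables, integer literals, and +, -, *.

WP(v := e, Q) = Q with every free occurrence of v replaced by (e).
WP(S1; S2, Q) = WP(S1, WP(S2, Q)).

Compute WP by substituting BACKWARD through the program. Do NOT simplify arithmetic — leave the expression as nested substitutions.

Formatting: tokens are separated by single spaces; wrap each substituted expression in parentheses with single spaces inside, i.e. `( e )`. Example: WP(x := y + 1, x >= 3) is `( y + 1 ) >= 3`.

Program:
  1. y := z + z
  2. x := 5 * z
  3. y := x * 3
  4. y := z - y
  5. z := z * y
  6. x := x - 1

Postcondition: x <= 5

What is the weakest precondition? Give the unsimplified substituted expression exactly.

post: x <= 5
stmt 6: x := x - 1  -- replace 1 occurrence(s) of x with (x - 1)
  => ( x - 1 ) <= 5
stmt 5: z := z * y  -- replace 0 occurrence(s) of z with (z * y)
  => ( x - 1 ) <= 5
stmt 4: y := z - y  -- replace 0 occurrence(s) of y with (z - y)
  => ( x - 1 ) <= 5
stmt 3: y := x * 3  -- replace 0 occurrence(s) of y with (x * 3)
  => ( x - 1 ) <= 5
stmt 2: x := 5 * z  -- replace 1 occurrence(s) of x with (5 * z)
  => ( ( 5 * z ) - 1 ) <= 5
stmt 1: y := z + z  -- replace 0 occurrence(s) of y with (z + z)
  => ( ( 5 * z ) - 1 ) <= 5

Answer: ( ( 5 * z ) - 1 ) <= 5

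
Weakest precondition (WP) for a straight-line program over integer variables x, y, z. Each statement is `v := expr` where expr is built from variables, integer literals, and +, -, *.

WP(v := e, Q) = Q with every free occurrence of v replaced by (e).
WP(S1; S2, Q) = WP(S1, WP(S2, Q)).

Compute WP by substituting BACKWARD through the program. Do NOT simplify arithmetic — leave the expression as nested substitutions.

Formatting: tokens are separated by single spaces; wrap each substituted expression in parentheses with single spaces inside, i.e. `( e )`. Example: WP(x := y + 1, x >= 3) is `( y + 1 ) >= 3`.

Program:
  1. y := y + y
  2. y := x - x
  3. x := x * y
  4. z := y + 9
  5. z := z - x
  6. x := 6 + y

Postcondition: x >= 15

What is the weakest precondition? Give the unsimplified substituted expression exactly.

post: x >= 15
stmt 6: x := 6 + y  -- replace 1 occurrence(s) of x with (6 + y)
  => ( 6 + y ) >= 15
stmt 5: z := z - x  -- replace 0 occurrence(s) of z with (z - x)
  => ( 6 + y ) >= 15
stmt 4: z := y + 9  -- replace 0 occurrence(s) of z with (y + 9)
  => ( 6 + y ) >= 15
stmt 3: x := x * y  -- replace 0 occurrence(s) of x with (x * y)
  => ( 6 + y ) >= 15
stmt 2: y := x - x  -- replace 1 occurrence(s) of y with (x - x)
  => ( 6 + ( x - x ) ) >= 15
stmt 1: y := y + y  -- replace 0 occurrence(s) of y with (y + y)
  => ( 6 + ( x - x ) ) >= 15

Answer: ( 6 + ( x - x ) ) >= 15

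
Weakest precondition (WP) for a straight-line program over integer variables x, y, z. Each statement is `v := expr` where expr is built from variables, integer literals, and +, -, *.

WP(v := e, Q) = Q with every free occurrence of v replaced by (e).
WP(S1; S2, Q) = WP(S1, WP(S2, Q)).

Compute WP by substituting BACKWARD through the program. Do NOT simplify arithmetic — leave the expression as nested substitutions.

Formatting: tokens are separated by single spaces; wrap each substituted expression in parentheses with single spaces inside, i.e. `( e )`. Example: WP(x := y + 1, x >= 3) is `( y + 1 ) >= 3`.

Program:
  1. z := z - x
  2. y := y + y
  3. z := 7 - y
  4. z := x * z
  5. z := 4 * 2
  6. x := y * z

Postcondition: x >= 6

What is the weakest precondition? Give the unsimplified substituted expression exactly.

Answer: ( ( y + y ) * ( 4 * 2 ) ) >= 6

Derivation:
post: x >= 6
stmt 6: x := y * z  -- replace 1 occurrence(s) of x with (y * z)
  => ( y * z ) >= 6
stmt 5: z := 4 * 2  -- replace 1 occurrence(s) of z with (4 * 2)
  => ( y * ( 4 * 2 ) ) >= 6
stmt 4: z := x * z  -- replace 0 occurrence(s) of z with (x * z)
  => ( y * ( 4 * 2 ) ) >= 6
stmt 3: z := 7 - y  -- replace 0 occurrence(s) of z with (7 - y)
  => ( y * ( 4 * 2 ) ) >= 6
stmt 2: y := y + y  -- replace 1 occurrence(s) of y with (y + y)
  => ( ( y + y ) * ( 4 * 2 ) ) >= 6
stmt 1: z := z - x  -- replace 0 occurrence(s) of z with (z - x)
  => ( ( y + y ) * ( 4 * 2 ) ) >= 6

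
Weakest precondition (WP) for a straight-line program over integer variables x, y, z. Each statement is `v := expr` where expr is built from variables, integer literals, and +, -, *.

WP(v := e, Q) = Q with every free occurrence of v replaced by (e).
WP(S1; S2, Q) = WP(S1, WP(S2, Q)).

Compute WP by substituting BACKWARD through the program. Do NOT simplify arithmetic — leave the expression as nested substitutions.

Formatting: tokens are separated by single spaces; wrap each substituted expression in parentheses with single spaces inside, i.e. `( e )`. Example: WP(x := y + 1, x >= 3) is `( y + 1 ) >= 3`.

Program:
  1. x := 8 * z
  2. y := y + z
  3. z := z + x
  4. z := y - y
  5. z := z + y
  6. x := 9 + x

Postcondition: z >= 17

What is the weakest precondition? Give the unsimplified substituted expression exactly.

post: z >= 17
stmt 6: x := 9 + x  -- replace 0 occurrence(s) of x with (9 + x)
  => z >= 17
stmt 5: z := z + y  -- replace 1 occurrence(s) of z with (z + y)
  => ( z + y ) >= 17
stmt 4: z := y - y  -- replace 1 occurrence(s) of z with (y - y)
  => ( ( y - y ) + y ) >= 17
stmt 3: z := z + x  -- replace 0 occurrence(s) of z with (z + x)
  => ( ( y - y ) + y ) >= 17
stmt 2: y := y + z  -- replace 3 occurrence(s) of y with (y + z)
  => ( ( ( y + z ) - ( y + z ) ) + ( y + z ) ) >= 17
stmt 1: x := 8 * z  -- replace 0 occurrence(s) of x with (8 * z)
  => ( ( ( y + z ) - ( y + z ) ) + ( y + z ) ) >= 17

Answer: ( ( ( y + z ) - ( y + z ) ) + ( y + z ) ) >= 17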